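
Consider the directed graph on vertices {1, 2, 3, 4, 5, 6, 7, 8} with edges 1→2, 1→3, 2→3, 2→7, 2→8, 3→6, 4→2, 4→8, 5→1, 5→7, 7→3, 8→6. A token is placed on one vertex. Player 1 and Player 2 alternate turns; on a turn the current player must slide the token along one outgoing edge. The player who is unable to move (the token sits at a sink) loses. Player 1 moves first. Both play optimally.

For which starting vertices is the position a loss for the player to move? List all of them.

Build the W/L table. Terminal = L. A non-terminal position is W if it has a move to some L; otherwise it is L.
Every edge goes from a vertex to one that appears earlier in the order 6, 8, 3, 7, 2, 1, 4, 5, so processing vertices in that order labels each vertex after all of its successors.
6: no outgoing edge → L
8: reaches L-position 6 → W
3: reaches L-position 6 → W
7: only reaches 3(W), which is W → L
2: reaches L-position 7 → W
1: only reaches 2(W), 3(W), all W → L
4: only reaches 2(W), 8(W), all W → L
5: reaches L-position 1 → W
Reading off the rows marked L gives the requested list; there are 4 such vertices.

1, 4, 6, 7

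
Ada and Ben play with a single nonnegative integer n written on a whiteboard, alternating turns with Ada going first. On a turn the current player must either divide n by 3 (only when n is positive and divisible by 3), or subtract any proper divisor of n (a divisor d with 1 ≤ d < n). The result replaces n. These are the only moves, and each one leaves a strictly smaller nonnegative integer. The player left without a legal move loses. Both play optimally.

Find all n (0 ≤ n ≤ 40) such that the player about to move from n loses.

0, 1, 4, 7, 9, 11, 13, 15, 17, 19, 23, 25, 28, 31, 36

Positions with no move are L. A position that does have a move is losing for the player to move precisely when every available move leads to a winning position for the opponent. Fill in the labels:
n=0: no move → L
n=1: no move → L
n=2: reaches L-position 1 → W
n=3: reaches L-position 1 → W
n=4: only reaches 2(W), 3(W), all W → L
n=5: reaches L-position 4 → W
n=6: reaches L-position 4 → W
n=7: only reaches 6(W), which is W → L
n=8: reaches L-position 4 → W
n=9: only reaches 3(W), 6(W), 8(W), all W → L
n=10: reaches L-position 9 → W
n=11: only reaches 10(W), which is W → L
n=12: reaches L-position 4 → W
n=13: only reaches 12(W), which is W → L
n=14: reaches L-position 7 → W
n=15: only reaches 5(W), 10(W), 12(W), 14(W), all W → L
n=16: reaches L-position 15 → W
n=17: only reaches 16(W), which is W → L
n=18: reaches L-position 9 → W
n=19: only reaches 18(W), which is W → L
n=20: reaches L-position 15 → W
n=21: reaches L-position 7 → W
n=22: reaches L-position 11 → W
n=23: only reaches 22(W), which is W → L
n=24: reaches L-position 23 → W
n=25: only reaches 20(W), 24(W), all W → L
n=26: reaches L-position 13 → W
n=27: reaches L-position 9 → W
n=28: only reaches 14(W), 21(W), 24(W), 26(W), 27(W), all W → L
n=29: reaches L-position 28 → W
n=30: reaches L-position 15 → W
n=31: only reaches 30(W), which is W → L
n=32: reaches L-position 28 → W
n=33: reaches L-position 11 → W
n=34: reaches L-position 17 → W
n=35: reaches L-position 28 → W
n=36: only reaches 12(W), 18(W), 24(W), 27(W), 30(W), 32(W), 33(W), 34(W), 35(W), all W → L
n=37: reaches L-position 36 → W
n=38: reaches L-position 19 → W
n=39: reaches L-position 13 → W
n=40: reaches L-position 36 → W
The losing starting values of n are exactly the entries labelled L in this table (15 of them).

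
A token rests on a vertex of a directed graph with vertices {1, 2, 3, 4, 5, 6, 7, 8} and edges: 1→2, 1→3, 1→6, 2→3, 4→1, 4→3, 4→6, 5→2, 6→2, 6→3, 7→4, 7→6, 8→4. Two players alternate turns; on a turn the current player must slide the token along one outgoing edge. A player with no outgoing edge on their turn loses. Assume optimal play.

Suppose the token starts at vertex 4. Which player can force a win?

The first player wins.

Use the standard recursion: the mover loses at a terminal position; elsewhere, the mover wins exactly when some move hands the opponent an L position.
Every edge goes from a vertex to one that appears earlier in the order 3, 2, 5, 6, 1, 4, 7, 8, so processing vertices in that order labels each vertex after all of its successors.
3: no outgoing edge → L
2: W (go to 3, an L position)
5: L (sole option 2(W) is W)
6: W (go to 3, an L position)
1: W (go to 3, an L position)
4: W (go to 3, an L position)
7: L (options 4(W), 6(W) are all W)
8: L (sole option 4(W) is W)
The starting position 4 is W: the player to move should move to 3, handing over an L position.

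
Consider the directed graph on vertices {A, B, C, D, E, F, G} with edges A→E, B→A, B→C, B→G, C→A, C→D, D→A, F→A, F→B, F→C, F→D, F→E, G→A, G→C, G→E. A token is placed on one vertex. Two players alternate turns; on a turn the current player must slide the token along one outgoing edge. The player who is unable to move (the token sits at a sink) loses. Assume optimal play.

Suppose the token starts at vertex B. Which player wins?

The second player wins.

Positions with no move are L. A position that does have a move is losing for the player to move precisely when every available move leads to a winning position for the opponent. Fill in the labels:
Every edge goes from a vertex to one that appears earlier in the order E, A, D, C, G, B, F, so processing vertices in that order labels each vertex after all of its successors.
E: no outgoing edge → L
A: can move to E, which is L ⇒ W
D: the only move is to A(W), a W ⇒ L
C: can move to D, which is L ⇒ W
G: can move to E, which is L ⇒ W
B: moves to G(W), C(W), A(W); every one is W ⇒ L
F: can move to B, which is L ⇒ W
Every move from B reaches a W position, so the mover loses.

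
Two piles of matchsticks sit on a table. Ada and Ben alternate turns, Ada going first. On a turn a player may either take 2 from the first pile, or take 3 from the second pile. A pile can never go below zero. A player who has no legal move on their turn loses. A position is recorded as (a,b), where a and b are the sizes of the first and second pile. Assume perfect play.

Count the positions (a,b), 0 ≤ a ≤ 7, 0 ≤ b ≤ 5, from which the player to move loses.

Use the standard recursion: the mover loses at a terminal position; elsewhere, the mover wins exactly when some move hands the opponent an L position.
Every move lowers a or b (never raises either), so fill the grid row by row in increasing a, and left to right within a row: each cell's successors are then already labelled.
      b=0  b=1  b=2  b=3  b=4  b=5
a=0:    L    L    L    W    W    W
a=1:    L    L    L    W    W    W
a=2:    W    W    W    L    L    L
a=3:    W    W    W    L    L    L
a=4:    L    L    L    W    W    W
a=5:    L    L    L    W    W    W
a=6:    W    W    W    L    L    L
a=7:    W    W    W    L    L    L
Cells with no legal move (terminal, hence L): (0,0), (0,1), (0,2), (1,0), (1,1), (1,2).
The remaining L cells, each justified by listing all of its moves:
(2,3): →(0,3)(W), (2,0)(W) — all W, so L
(2,4): →(0,4)(W), (2,1)(W) — all W, so L
(2,5): →(0,5)(W), (2,2)(W) — all W, so L
(3,3): →(1,3)(W), (3,0)(W) — all W, so L
(3,4): →(1,4)(W), (3,1)(W) — all W, so L
(3,5): →(1,5)(W), (3,2)(W) — all W, so L
(4,0): →(2,0)(W) only, which is W, so L
(4,1): →(2,1)(W) only, which is W, so L
(4,2): →(2,2)(W) only, which is W, so L
(5,0): →(3,0)(W) only, which is W, so L
(5,1): →(3,1)(W) only, which is W, so L
(5,2): →(3,2)(W) only, which is W, so L
(6,3): →(4,3)(W), (6,0)(W) — all W, so L
(6,4): →(4,4)(W), (6,1)(W) — all W, so L
(6,5): →(4,5)(W), (6,2)(W) — all W, so L
(7,3): →(5,3)(W), (7,0)(W) — all W, so L
(7,4): →(5,4)(W), (7,1)(W) — all W, so L
(7,5): →(5,5)(W), (7,2)(W) — all W, so L
Every other cell has at least one move into one of the L cells above, so it is W.
L cells per row: a=0: 3, a=1: 3, a=2: 3, a=3: 3, a=4: 3, a=5: 3, a=6: 3, a=7: 3; total 24.

24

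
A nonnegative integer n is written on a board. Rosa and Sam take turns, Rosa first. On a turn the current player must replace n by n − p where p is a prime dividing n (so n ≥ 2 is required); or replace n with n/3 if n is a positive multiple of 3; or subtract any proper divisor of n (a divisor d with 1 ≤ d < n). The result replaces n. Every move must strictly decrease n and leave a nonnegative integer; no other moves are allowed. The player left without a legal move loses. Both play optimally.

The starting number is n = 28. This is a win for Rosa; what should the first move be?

Move to 14.

Work bottom-up. With no move the player to move loses. Otherwise the position is W if at least one move leads to an L position for the opponent, and L if every move leads to a W.
n=0: no move → L
n=1: no move → L
n=2: reaches L-position 0 → W
n=3: reaches L-position 0 → W
n=4: only reaches 2(W), 3(W), all W → L
n=5: reaches L-position 0 → W
n=6: reaches L-position 4 → W
n=7: reaches L-position 0 → W
n=8: reaches L-position 4 → W
n=9: only reaches 3(W), 6(W), 8(W), all W → L
n=10: reaches L-position 9 → W
n=11: reaches L-position 0 → W
n=12: reaches L-position 4 → W
n=13: reaches L-position 0 → W
n=14: only reaches 7(W), 12(W), 13(W), all W → L
n=15: reaches L-position 14 → W
n=16: reaches L-position 14 → W
n=17: reaches L-position 0 → W
n=18: reaches L-position 9 → W
n=19: reaches L-position 0 → W
n=20: only reaches 10(W), 15(W), 16(W), 18(W), 19(W), all W → L
n=21: reaches L-position 14 → W
n=22: reaches L-position 20 → W
n=23: reaches L-position 0 → W
n=24: reaches L-position 20 → W
n=25: reaches L-position 20 → W
n=26: only reaches 13(W), 24(W), 25(W), all W → L
n=27: reaches L-position 9 → W
n=28: reaches L-position 14 → W
From 28, the L positions reachable in one move are: 14, 26. Any move reaching one of these is winning.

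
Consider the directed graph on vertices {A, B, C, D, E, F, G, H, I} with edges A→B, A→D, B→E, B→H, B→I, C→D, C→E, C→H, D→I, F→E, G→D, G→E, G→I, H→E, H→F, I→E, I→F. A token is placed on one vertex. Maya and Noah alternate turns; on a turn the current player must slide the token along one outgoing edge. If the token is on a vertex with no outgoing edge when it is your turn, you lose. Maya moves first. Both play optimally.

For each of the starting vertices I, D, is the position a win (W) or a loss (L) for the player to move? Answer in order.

Positions with no move are L. A position that does have a move is losing for the player to move precisely when every available move leads to a winning position for the opponent. Fill in the labels:
Every edge goes from a vertex to one that appears earlier in the order E, F, I, H, D, B, A, C, G, so processing vertices in that order labels each vertex after all of its successors.
E: no outgoing edge → L
F: W (go to E, an L position)
I: W (go to E, an L position)
H: W (go to E, an L position)
D: L (sole option I(W) is W)
B: W (go to E, an L position)
A: W (go to D, an L position)
C: W (go to D, an L position)
G: W (go to D, an L position)

I: W, D: L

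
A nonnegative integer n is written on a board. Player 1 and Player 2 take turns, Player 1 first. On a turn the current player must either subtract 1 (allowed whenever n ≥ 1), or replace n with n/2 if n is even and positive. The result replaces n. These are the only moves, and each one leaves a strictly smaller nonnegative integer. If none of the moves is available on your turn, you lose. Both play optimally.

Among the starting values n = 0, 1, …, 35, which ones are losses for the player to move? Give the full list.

Work bottom-up. With no move the player to move loses. Otherwise the position is W if at least one move leads to an L position for the opponent, and L if every move leads to a W.
n=0: no move → L
n=1: W (go to 0, an L position)
n=2: L (sole option 1(W) is W)
n=3: W (go to 2, an L position)
n=4: W (go to 2, an L position)
n=5: L (sole option 4(W) is W)
n=6: W (go to 5, an L position)
n=7: L (sole option 6(W) is W)
n=8: W (go to 7, an L position)
n=9: L (sole option 8(W) is W)
n=10: W (go to 5, an L position)
n=11: L (sole option 10(W) is W)
n=12: W (go to 11, an L position)
n=13: L (sole option 12(W) is W)
n=14: W (go to 7, an L position)
n=15: L (sole option 14(W) is W)
n=16: W (go to 15, an L position)
n=17: L (sole option 16(W) is W)
n=18: W (go to 9, an L position)
n=19: L (sole option 18(W) is W)
n=20: W (go to 19, an L position)
n=21: L (sole option 20(W) is W)
n=22: W (go to 11, an L position)
n=23: L (sole option 22(W) is W)
n=24: W (go to 23, an L position)
n=25: L (sole option 24(W) is W)
n=26: W (go to 13, an L position)
n=27: L (sole option 26(W) is W)
n=28: W (go to 27, an L position)
n=29: L (sole option 28(W) is W)
n=30: W (go to 15, an L position)
n=31: L (sole option 30(W) is W)
n=32: W (go to 31, an L position)
n=33: L (sole option 32(W) is W)
n=34: W (go to 17, an L position)
n=35: L (sole option 34(W) is W)
Reading off the rows marked L gives the requested list; there are 18 such values of n.

0, 2, 5, 7, 9, 11, 13, 15, 17, 19, 21, 23, 25, 27, 29, 31, 33, 35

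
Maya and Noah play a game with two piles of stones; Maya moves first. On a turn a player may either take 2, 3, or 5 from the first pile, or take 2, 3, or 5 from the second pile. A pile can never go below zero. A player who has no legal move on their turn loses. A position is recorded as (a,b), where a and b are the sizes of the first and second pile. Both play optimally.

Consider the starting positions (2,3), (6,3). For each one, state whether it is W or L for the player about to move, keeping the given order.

(2,3): L, (6,3): W

Build the W/L table. Terminal = L. A non-terminal position is W if it has a move to some L; otherwise it is L.
No move ever increases a pile, so every position that can arise here has a ≤ 6 and b ≤ 3; it is enough to label the cells with 0 ≤ a ≤ 6 and 0 ≤ b ≤ 3.
Every move lowers a or b (never raises either), so fill the grid row by row in increasing a, and left to right within a row: each cell's successors are then already labelled.
      b=0  b=1  b=2  b=3
a=0:    L    L    W    W
a=1:    L    L    W    W
a=2:    W    W    L    L
a=3:    W    W    L    L
a=4:    W    W    W    W
a=5:    W    W    W    W
a=6:    W    W    W    W
Cells with no legal move (terminal, hence L): (0,0), (0,1), (1,0), (1,1).
The remaining L cells, each justified by listing all of its moves:
(2,2): moves to (0,2)(W), (2,0)(W); every one is W ⇒ L
(2,3): moves to (0,3)(W), (2,1)(W), (2,0)(W); every one is W ⇒ L
(3,2): moves to (1,2)(W), (0,2)(W), (3,0)(W); every one is W ⇒ L
(3,3): moves to (1,3)(W), (0,3)(W), (3,1)(W), (3,0)(W); every one is W ⇒ L
Every other cell has at least one move into one of the L cells above, so it is W.
(2,3): one of the L cells justified above, so L
(6,3): the move to (3,3) reaches an L cell, so W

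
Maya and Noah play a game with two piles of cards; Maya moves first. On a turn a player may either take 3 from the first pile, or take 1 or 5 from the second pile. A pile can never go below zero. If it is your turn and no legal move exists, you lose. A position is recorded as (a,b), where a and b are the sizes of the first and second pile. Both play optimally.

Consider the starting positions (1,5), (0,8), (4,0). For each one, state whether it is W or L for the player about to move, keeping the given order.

Classify positions by backward induction: terminal positions (no move available) are L. From any other position, the mover wins iff some move reaches an L.
No move ever increases a pile, so every position that can arise here has a ≤ 4 and b ≤ 8; it is enough to label the cells with 0 ≤ a ≤ 4 and 0 ≤ b ≤ 8.
Every move lowers a or b (never raises either), so fill the grid row by row in increasing a, and left to right within a row: each cell's successors are then already labelled.
      b=0  b=1  b=2  b=3  b=4  b=5  b=6  b=7  b=8
a=0:    L    W    L    W    L    W    L    W    L
a=1:    L    W    L    W    L    W    L    W    L
a=2:    L    W    L    W    L    W    L    W    L
a=3:    W    L    W    L    W    L    W    L    W
a=4:    W    L    W    L    W    L    W    L    W
Cells with no legal move (terminal, hence L): (0,0), (1,0), (2,0).
The remaining L cells, each justified by listing all of its moves:
(0,2): only reaches (0,1)(W), which is W → L
(0,4): only reaches (0,3)(W), which is W → L
(0,6): only reaches (0,5)(W), (0,1)(W), all W → L
(0,8): only reaches (0,7)(W), (0,3)(W), all W → L
(1,2): only reaches (1,1)(W), which is W → L
(1,4): only reaches (1,3)(W), which is W → L
(1,6): only reaches (1,5)(W), (1,1)(W), all W → L
(1,8): only reaches (1,7)(W), (1,3)(W), all W → L
(2,2): only reaches (2,1)(W), which is W → L
(2,4): only reaches (2,3)(W), which is W → L
(2,6): only reaches (2,5)(W), (2,1)(W), all W → L
(2,8): only reaches (2,7)(W), (2,3)(W), all W → L
(3,1): only reaches (0,1)(W), (3,0)(W), all W → L
(3,3): only reaches (0,3)(W), (3,2)(W), all W → L
(3,5): only reaches (0,5)(W), (3,4)(W), (3,0)(W), all W → L
(3,7): only reaches (0,7)(W), (3,6)(W), (3,2)(W), all W → L
(4,1): only reaches (1,1)(W), (4,0)(W), all W → L
(4,3): only reaches (1,3)(W), (4,2)(W), all W → L
(4,5): only reaches (1,5)(W), (4,4)(W), (4,0)(W), all W → L
(4,7): only reaches (1,7)(W), (4,6)(W), (4,2)(W), all W → L
Every other cell has at least one move into one of the L cells above, so it is W.
(1,5): the move to (1,4) reaches an L cell, so W
(0,8): one of the L cells justified above, so L
(4,0): the move to (1,0) reaches an L cell, so W

(1,5): W, (0,8): L, (4,0): W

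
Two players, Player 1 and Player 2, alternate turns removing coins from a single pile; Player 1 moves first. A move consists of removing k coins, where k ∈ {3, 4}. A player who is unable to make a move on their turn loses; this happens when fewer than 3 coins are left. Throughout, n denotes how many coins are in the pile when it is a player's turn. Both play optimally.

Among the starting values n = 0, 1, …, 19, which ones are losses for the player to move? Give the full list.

0, 1, 2, 7, 8, 9, 14, 15, 16

Use the standard recursion: the mover loses at a terminal position; elsewhere, the mover wins exactly when some move hands the opponent an L position.
n=0: no move → L
n=1: no move → L
n=2: no move → L
n=3: →0(L), so W
n=4: →1(L), so W
n=5: →2(L), so W
n=6: →2(L), so W
n=7: →4(W), 3(W) — all W, so L
n=8: →5(W), 4(W) — all W, so L
n=9: →6(W), 5(W) — all W, so L
n=10: →7(L), so W
n=11: →8(L), so W
n=12: →9(L), so W
n=13: →9(L), so W
n=14: →11(W), 10(W) — all W, so L
n=15: →12(W), 11(W) — all W, so L
n=16: →13(W), 12(W) — all W, so L
n=17: →14(L), so W
n=18: →15(L), so W
n=19: →16(L), so W
The losing starting values of n are exactly the entries labelled L in this table (9 of them).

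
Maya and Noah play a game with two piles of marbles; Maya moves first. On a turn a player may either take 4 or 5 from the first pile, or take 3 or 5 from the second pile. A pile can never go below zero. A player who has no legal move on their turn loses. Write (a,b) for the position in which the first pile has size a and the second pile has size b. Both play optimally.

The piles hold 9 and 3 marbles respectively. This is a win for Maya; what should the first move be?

Compute win/loss labels from the base case upward. A position with no move is L. Any other position is W if it can reach an L in one move, else L.
No move ever increases a pile, so every position that can arise here has a ≤ 9 and b ≤ 3; it is enough to label the cells with 0 ≤ a ≤ 9 and 0 ≤ b ≤ 3.
Every move lowers a or b (never raises either), so fill the grid row by row in increasing a, and left to right within a row: each cell's successors are then already labelled.
      b=0  b=1  b=2  b=3
a=0:    L    L    L    W
a=1:    L    L    L    W
a=2:    L    L    L    W
a=3:    L    L    L    W
a=4:    W    W    W    L
a=5:    W    W    W    L
a=6:    W    W    W    L
a=7:    W    W    W    L
a=8:    W    W    W    W
a=9:    L    L    L    W
Cells with no legal move (terminal, hence L): (0,0), (0,1), (0,2), (1,0), (1,1), (1,2), (2,0), (2,1), (2,2), (3,0), (3,1), (3,2).
The remaining L cells, each justified by listing all of its moves:
(4,3): only reaches (0,3)(W), (4,0)(W), all W → L
(5,3): only reaches (1,3)(W), (0,3)(W), (5,0)(W), all W → L
(6,3): only reaches (2,3)(W), (1,3)(W), (6,0)(W), all W → L
(7,3): only reaches (3,3)(W), (2,3)(W), (7,0)(W), all W → L
(9,0): only reaches (5,0)(W), (4,0)(W), all W → L
(9,1): only reaches (5,1)(W), (4,1)(W), all W → L
(9,2): only reaches (5,2)(W), (4,2)(W), all W → L
Every other cell has at least one move into one of the L cells above, so it is W.
From (9,3), the L positions reachable in one move are: (5,3), (4,3), (9,0). Any move reaching one of these is winning.

Move to (5,3).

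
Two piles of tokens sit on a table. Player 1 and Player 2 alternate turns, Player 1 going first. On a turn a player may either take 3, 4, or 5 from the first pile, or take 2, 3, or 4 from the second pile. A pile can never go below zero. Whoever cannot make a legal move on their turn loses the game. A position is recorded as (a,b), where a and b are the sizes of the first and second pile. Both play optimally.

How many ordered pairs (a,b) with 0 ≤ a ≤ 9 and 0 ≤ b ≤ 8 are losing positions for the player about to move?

Work bottom-up. With no move the player to move loses. Otherwise the position is W if at least one move leads to an L position for the opponent, and L if every move leads to a W.
Every move lowers a or b (never raises either), so fill the grid row by row in increasing a, and left to right within a row: each cell's successors are then already labelled.
      b=0  b=1  b=2  b=3  b=4  b=5  b=6  b=7  b=8
a=0:    L    L    W    W    W    W    L    L    W
a=1:    L    L    W    W    W    W    L    L    W
a=2:    L    L    W    W    W    W    L    L    W
a=3:    W    W    L    L    W    W    W    W    L
a=4:    W    W    L    L    W    W    W    W    L
a=5:    W    W    L    L    W    W    W    W    L
a=6:    W    W    W    W    L    L    W    W    W
a=7:    W    W    W    W    L    L    W    W    W
a=8:    L    L    W    W    W    W    L    L    W
a=9:    L    L    W    W    W    W    L    L    W
Cells with no legal move (terminal, hence L): (0,0), (0,1), (1,0), (1,1), (2,0), (2,1).
The remaining L cells, each justified by listing all of its moves:
(0,6): only reaches (0,4)(W), (0,3)(W), (0,2)(W), all W → L
(0,7): only reaches (0,5)(W), (0,4)(W), (0,3)(W), all W → L
(1,6): only reaches (1,4)(W), (1,3)(W), (1,2)(W), all W → L
(1,7): only reaches (1,5)(W), (1,4)(W), (1,3)(W), all W → L
(2,6): only reaches (2,4)(W), (2,3)(W), (2,2)(W), all W → L
(2,7): only reaches (2,5)(W), (2,4)(W), (2,3)(W), all W → L
(3,2): only reaches (0,2)(W), (3,0)(W), all W → L
(3,3): only reaches (0,3)(W), (3,1)(W), (3,0)(W), all W → L
(3,8): only reaches (0,8)(W), (3,6)(W), (3,5)(W), (3,4)(W), all W → L
(4,2): only reaches (1,2)(W), (0,2)(W), (4,0)(W), all W → L
(4,3): only reaches (1,3)(W), (0,3)(W), (4,1)(W), (4,0)(W), all W → L
(4,8): only reaches (1,8)(W), (0,8)(W), (4,6)(W), (4,5)(W), (4,4)(W), all W → L
(5,2): only reaches (2,2)(W), (1,2)(W), (0,2)(W), (5,0)(W), all W → L
(5,3): only reaches (2,3)(W), (1,3)(W), (0,3)(W), (5,1)(W), (5,0)(W), all W → L
(5,8): only reaches (2,8)(W), (1,8)(W), (0,8)(W), (5,6)(W), (5,5)(W), (5,4)(W), all W → L
(6,4): only reaches (3,4)(W), (2,4)(W), (1,4)(W), (6,2)(W), (6,1)(W), (6,0)(W), all W → L
(6,5): only reaches (3,5)(W), (2,5)(W), (1,5)(W), (6,3)(W), (6,2)(W), (6,1)(W), all W → L
(7,4): only reaches (4,4)(W), (3,4)(W), (2,4)(W), (7,2)(W), (7,1)(W), (7,0)(W), all W → L
(7,5): only reaches (4,5)(W), (3,5)(W), (2,5)(W), (7,3)(W), (7,2)(W), (7,1)(W), all W → L
(8,0): only reaches (5,0)(W), (4,0)(W), (3,0)(W), all W → L
(8,1): only reaches (5,1)(W), (4,1)(W), (3,1)(W), all W → L
(8,6): only reaches (5,6)(W), (4,6)(W), (3,6)(W), (8,4)(W), (8,3)(W), (8,2)(W), all W → L
(8,7): only reaches (5,7)(W), (4,7)(W), (3,7)(W), (8,5)(W), (8,4)(W), (8,3)(W), all W → L
(9,0): only reaches (6,0)(W), (5,0)(W), (4,0)(W), all W → L
(9,1): only reaches (6,1)(W), (5,1)(W), (4,1)(W), all W → L
(9,6): only reaches (6,6)(W), (5,6)(W), (4,6)(W), (9,4)(W), (9,3)(W), (9,2)(W), all W → L
(9,7): only reaches (6,7)(W), (5,7)(W), (4,7)(W), (9,5)(W), (9,4)(W), (9,3)(W), all W → L
Every other cell has at least one move into one of the L cells above, so it is W.
L cells per row: a=0: 4, a=1: 4, a=2: 4, a=3: 3, a=4: 3, a=5: 3, a=6: 2, a=7: 2, a=8: 4, a=9: 4; total 33.

33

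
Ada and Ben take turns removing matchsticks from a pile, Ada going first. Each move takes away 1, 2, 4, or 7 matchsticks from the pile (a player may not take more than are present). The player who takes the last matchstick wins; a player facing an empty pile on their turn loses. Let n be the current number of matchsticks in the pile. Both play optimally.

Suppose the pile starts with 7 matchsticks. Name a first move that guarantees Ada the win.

Remove 1, leaving 6.

Label each position W (a win for the player to move) or L (a loss). A position with no legal move is L; any other position is W exactly when some move reaches an L, and L when every move reaches a W.
n=0: no move → L
n=1: W (go to 0, an L position)
n=2: W (go to 0, an L position)
n=3: L (options 2(W), 1(W) are all W)
n=4: W (go to 3, an L position)
n=5: W (go to 3, an L position)
n=6: L (options 5(W), 4(W), 2(W) are all W)
n=7: W (go to 6, an L position)
From 7, the L positions reachable in one move are: 6, 3, 0. Any move reaching one of these is winning.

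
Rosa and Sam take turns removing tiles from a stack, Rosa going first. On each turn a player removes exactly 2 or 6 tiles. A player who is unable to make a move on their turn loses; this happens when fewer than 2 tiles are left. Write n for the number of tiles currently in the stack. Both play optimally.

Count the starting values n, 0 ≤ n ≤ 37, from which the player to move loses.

20

Build the W/L table. Terminal = L. A non-terminal position is W if it has a move to some L; otherwise it is L.
n=0: no move → L
n=1: no move → L
n=2: reaches L-position 0 → W
n=3: reaches L-position 1 → W
n=4: only reaches 2(W), which is W → L
n=5: only reaches 3(W), which is W → L
n=6: reaches L-position 4 → W
n=7: reaches L-position 5 → W
n=8: only reaches 6(W), 2(W), all W → L
n=9: only reaches 7(W), 3(W), all W → L
n=10: reaches L-position 8 → W
n=11: reaches L-position 9 → W
n=12: only reaches 10(W), 6(W), all W → L
n=13: only reaches 11(W), 7(W), all W → L
n=14: reaches L-position 12 → W
n=15: reaches L-position 13 → W
n=16: only reaches 14(W), 10(W), all W → L
n=17: only reaches 15(W), 11(W), all W → L
n=18: reaches L-position 16 → W
n=19: reaches L-position 17 → W
n=20: only reaches 18(W), 14(W), all W → L
n=21: only reaches 19(W), 15(W), all W → L
n=22: reaches L-position 20 → W
n=23: reaches L-position 21 → W
n=24: only reaches 22(W), 18(W), all W → L
n=25: only reaches 23(W), 19(W), all W → L
n=26: reaches L-position 24 → W
n=27: reaches L-position 25 → W
n=28: only reaches 26(W), 22(W), all W → L
n=29: only reaches 27(W), 23(W), all W → L
n=30: reaches L-position 28 → W
n=31: reaches L-position 29 → W
n=32: only reaches 30(W), 26(W), all W → L
n=33: only reaches 31(W), 27(W), all W → L
n=34: reaches L-position 32 → W
n=35: reaches L-position 33 → W
n=36: only reaches 34(W), 30(W), all W → L
n=37: only reaches 35(W), 31(W), all W → L
L entries with 0 ≤ n ≤ 37: n = 0, 1, 4, 5, 8, 9, 12, 13, 16, 17, 20, 21, 24, 25, 28, 29, 32, 33, 36, 37; that makes 20.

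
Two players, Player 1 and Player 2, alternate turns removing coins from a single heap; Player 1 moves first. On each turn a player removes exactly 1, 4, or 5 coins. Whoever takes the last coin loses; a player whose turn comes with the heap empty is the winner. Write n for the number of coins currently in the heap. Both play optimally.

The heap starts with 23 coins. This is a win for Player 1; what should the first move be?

Positions with no move are W. A position that does have a move is losing for the player to move precisely when every available move leads to a winning position for the opponent. Fill in the labels:
n=0: no move; the opponent has just taken the last coin and therefore loses → W
n=1: only reaches 0(W), which is W → L
n=2: reaches L-position 1 → W
n=3: only reaches 2(W), which is W → L
n=4: reaches L-position 3 → W
n=5: reaches L-position 1 → W
n=6: reaches L-position 1 → W
n=7: reaches L-position 3 → W
n=8: reaches L-position 3 → W
n=9: only reaches 8(W), 5(W), 4(W), all W → L
n=10: reaches L-position 9 → W
n=11: only reaches 10(W), 7(W), 6(W), all W → L
n=12: reaches L-position 11 → W
n=13: reaches L-position 9 → W
n=14: reaches L-position 9 → W
n=15: reaches L-position 11 → W
n=16: reaches L-position 11 → W
n=17: only reaches 16(W), 13(W), 12(W), all W → L
n=18: reaches L-position 17 → W
n=19: only reaches 18(W), 15(W), 14(W), all W → L
n=20: reaches L-position 19 → W
n=21: reaches L-position 17 → W
n=22: reaches L-position 17 → W
n=23: reaches L-position 19 → W
From 23, the L positions reachable in one move are: 19.

Remove 4, leaving 19.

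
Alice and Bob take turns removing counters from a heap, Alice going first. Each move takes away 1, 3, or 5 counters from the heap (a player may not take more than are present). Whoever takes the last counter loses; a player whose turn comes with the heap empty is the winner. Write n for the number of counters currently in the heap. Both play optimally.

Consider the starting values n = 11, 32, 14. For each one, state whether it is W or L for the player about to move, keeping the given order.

Use the standard recursion: the mover wins at a terminal position; elsewhere, the mover wins exactly when some move hands the opponent an L position.
n=0: no move; the opponent has just taken the last counter and therefore loses → W
n=1: the only move is to 0(W), a W ⇒ L
n=2: can move to 1, which is L ⇒ W
n=3: moves to 2(W), 0(W); every one is W ⇒ L
n=4: can move to 3, which is L ⇒ W
n=5: moves to 4(W), 2(W), 0(W); every one is W ⇒ L
n=6: can move to 5, which is L ⇒ W
n=7: moves to 6(W), 4(W), 2(W); every one is W ⇒ L
n=8: can move to 7, which is L ⇒ W
n=9: moves to 8(W), 6(W), 4(W); every one is W ⇒ L
n=10: can move to 9, which is L ⇒ W
n=11: moves to 10(W), 8(W), 6(W); every one is W ⇒ L
n=12: can move to 11, which is L ⇒ W
n=13: moves to 12(W), 10(W), 8(W); every one is W ⇒ L
n=14: can move to 13, which is L ⇒ W
n=15: moves to 14(W), 12(W), 10(W); every one is W ⇒ L
n=16: can move to 15, which is L ⇒ W
n=17: moves to 16(W), 14(W), 12(W); every one is W ⇒ L
n=18: can move to 17, which is L ⇒ W
n=19: moves to 18(W), 16(W), 14(W); every one is W ⇒ L
n=20: can move to 19, which is L ⇒ W
n=21: moves to 20(W), 18(W), 16(W); every one is W ⇒ L
n=22: can move to 21, which is L ⇒ W
n=23: moves to 22(W), 20(W), 18(W); every one is W ⇒ L
n=24: can move to 23, which is L ⇒ W
n=25: moves to 24(W), 22(W), 20(W); every one is W ⇒ L
n=26: can move to 25, which is L ⇒ W
n=27: moves to 26(W), 24(W), 22(W); every one is W ⇒ L
n=28: can move to 27, which is L ⇒ W
n=29: moves to 28(W), 26(W), 24(W); every one is W ⇒ L
n=30: can move to 29, which is L ⇒ W
n=31: moves to 30(W), 28(W), 26(W); every one is W ⇒ L
n=32: can move to 31, which is L ⇒ W

11: L, 32: W, 14: W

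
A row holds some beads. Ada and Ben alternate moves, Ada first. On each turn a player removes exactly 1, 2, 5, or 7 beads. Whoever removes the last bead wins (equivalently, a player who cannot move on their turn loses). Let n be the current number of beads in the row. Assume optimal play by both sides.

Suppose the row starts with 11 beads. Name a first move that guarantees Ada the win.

Use the standard recursion: the mover loses at a terminal position; elsewhere, the mover wins exactly when some move hands the opponent an L position.
n=0: no move → L
n=1: can move to 0, which is L ⇒ W
n=2: can move to 0, which is L ⇒ W
n=3: moves to 2(W), 1(W); every one is W ⇒ L
n=4: can move to 3, which is L ⇒ W
n=5: can move to 3, which is L ⇒ W
n=6: moves to 5(W), 4(W), 1(W); every one is W ⇒ L
n=7: can move to 6, which is L ⇒ W
n=8: can move to 6, which is L ⇒ W
n=9: moves to 8(W), 7(W), 4(W), 2(W); every one is W ⇒ L
n=10: can move to 9, which is L ⇒ W
n=11: can move to 9, which is L ⇒ W
From 11, the L positions reachable in one move are: 9, 6. Any move reaching one of these is winning.

Remove 2, leaving 9.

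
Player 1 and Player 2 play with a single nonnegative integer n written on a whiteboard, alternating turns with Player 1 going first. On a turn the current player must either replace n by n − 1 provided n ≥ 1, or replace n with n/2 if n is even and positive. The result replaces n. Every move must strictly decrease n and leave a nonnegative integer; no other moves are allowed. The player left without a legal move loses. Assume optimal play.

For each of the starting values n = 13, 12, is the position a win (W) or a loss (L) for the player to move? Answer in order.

13: L, 12: W

Label each position W (a win for the player to move) or L (a loss). A position with no legal move is L; any other position is W exactly when some move reaches an L, and L when every move reaches a W.
n=0: no move → L
n=1: W (go to 0, an L position)
n=2: L (sole option 1(W) is W)
n=3: W (go to 2, an L position)
n=4: W (go to 2, an L position)
n=5: L (sole option 4(W) is W)
n=6: W (go to 5, an L position)
n=7: L (sole option 6(W) is W)
n=8: W (go to 7, an L position)
n=9: L (sole option 8(W) is W)
n=10: W (go to 5, an L position)
n=11: L (sole option 10(W) is W)
n=12: W (go to 11, an L position)
n=13: L (sole option 12(W) is W)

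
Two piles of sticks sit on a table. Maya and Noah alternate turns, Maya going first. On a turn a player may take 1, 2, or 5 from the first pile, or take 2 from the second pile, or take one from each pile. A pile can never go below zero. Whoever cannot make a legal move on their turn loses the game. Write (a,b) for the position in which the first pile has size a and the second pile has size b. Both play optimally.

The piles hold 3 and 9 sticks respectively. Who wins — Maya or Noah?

Noah wins.

Positions with no move are L. A position that does have a move is losing for the player to move precisely when every available move leads to a winning position for the opponent. Fill in the labels:
No move ever increases a pile, so every position that can arise here has a ≤ 3 and b ≤ 9; it is enough to label the cells with 0 ≤ a ≤ 3 and 0 ≤ b ≤ 9.
Every move lowers a or b (never raises either), so fill the grid row by row in increasing a, and left to right within a row: each cell's successors are then already labelled.
      b=0  b=1  b=2  b=3  b=4  b=5  b=6  b=7  b=8  b=9
a=0:    L    L    W    W    L    L    W    W    L    L
a=1:    W    W    W    L    W    W    W    L    W    W
a=2:    W    W    L    W    W    W    L    W    W    W
a=3:    L    L    W    W    L    L    W    W    L    L
Cells with no legal move (terminal, hence L): (0,0), (0,1).
The remaining L cells, each justified by listing all of its moves:
(0,4): L (sole option (0,2)(W) is W)
(0,5): L (sole option (0,3)(W) is W)
(0,8): L (sole option (0,6)(W) is W)
(0,9): L (sole option (0,7)(W) is W)
(1,3): L (options (0,3)(W), (1,1)(W), (0,2)(W) are all W)
(1,7): L (options (0,7)(W), (1,5)(W), (0,6)(W) are all W)
(2,2): L (options (1,2)(W), (0,2)(W), (2,0)(W), (1,1)(W) are all W)
(2,6): L (options (1,6)(W), (0,6)(W), (2,4)(W), (1,5)(W) are all W)
(3,0): L (options (2,0)(W), (1,0)(W) are all W)
(3,1): L (options (2,1)(W), (1,1)(W), (2,0)(W) are all W)
(3,4): L (options (2,4)(W), (1,4)(W), (3,2)(W), (2,3)(W) are all W)
(3,5): L (options (2,5)(W), (1,5)(W), (3,3)(W), (2,4)(W) are all W)
(3,8): L (options (2,8)(W), (1,8)(W), (3,6)(W), (2,7)(W) are all W)
(3,9): L (options (2,9)(W), (1,9)(W), (3,7)(W), (2,8)(W) are all W)
Every other cell has at least one move into one of the L cells above, so it is W.
Every move from (3,9) reaches a W position, so the mover loses.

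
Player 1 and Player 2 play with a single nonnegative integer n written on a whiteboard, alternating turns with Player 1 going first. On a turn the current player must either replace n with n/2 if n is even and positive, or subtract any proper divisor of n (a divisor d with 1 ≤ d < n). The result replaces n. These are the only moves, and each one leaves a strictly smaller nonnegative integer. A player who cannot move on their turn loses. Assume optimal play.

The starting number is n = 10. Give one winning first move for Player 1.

Work bottom-up. With no move the player to move loses. Otherwise the position is W if at least one move leads to an L position for the opponent, and L if every move leads to a W.
n=0: no move → L
n=1: no move → L
n=2: →1(L), so W
n=3: →2(W) only, which is W, so L
n=4: →3(L), so W
n=5: →4(W) only, which is W, so L
n=6: →3(L), so W
n=7: →6(W) only, which is W, so L
n=8: →7(L), so W
n=9: →6(W), 8(W) — all W, so L
n=10: →5(L), so W
From 10, the L positions reachable in one move are: 5, 9. Any move reaching one of these is winning.

Move to 5.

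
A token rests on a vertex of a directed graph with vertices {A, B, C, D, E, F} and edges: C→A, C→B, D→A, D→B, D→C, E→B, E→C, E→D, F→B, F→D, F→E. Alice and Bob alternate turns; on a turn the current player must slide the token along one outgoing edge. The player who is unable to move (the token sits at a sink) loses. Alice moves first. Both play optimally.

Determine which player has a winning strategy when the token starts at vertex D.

Use the standard recursion: the mover loses at a terminal position; elsewhere, the mover wins exactly when some move hands the opponent an L position.
Every edge goes from a vertex to one that appears earlier in the order A, B, C, D, E, F, so processing vertices in that order labels each vertex after all of its successors.
A: no outgoing edge → L
B: no outgoing edge → L
C: can move to B, which is L ⇒ W
D: can move to B, which is L ⇒ W
E: can move to B, which is L ⇒ W
F: can move to B, which is L ⇒ W
From D Alice can move to B, reaching an L position.

Alice wins.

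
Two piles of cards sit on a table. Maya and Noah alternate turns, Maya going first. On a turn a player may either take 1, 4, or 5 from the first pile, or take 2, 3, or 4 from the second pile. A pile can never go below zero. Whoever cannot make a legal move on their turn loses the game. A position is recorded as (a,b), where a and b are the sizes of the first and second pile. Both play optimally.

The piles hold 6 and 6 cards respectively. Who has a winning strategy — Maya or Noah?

Maya wins.

Work bottom-up. With no move the player to move loses. Otherwise the position is W if at least one move leads to an L position for the opponent, and L if every move leads to a W.
No move ever increases a pile, so every position that can arise here has a ≤ 6 and b ≤ 6; it is enough to label the cells with 0 ≤ a ≤ 6 and 0 ≤ b ≤ 6.
Every move lowers a or b (never raises either), so fill the grid row by row in increasing a, and left to right within a row: each cell's successors are then already labelled.
      b=0  b=1  b=2  b=3  b=4  b=5  b=6
a=0:    L    L    W    W    W    W    L
a=1:    W    W    L    L    W    W    W
a=2:    L    L    W    W    W    W    L
a=3:    W    W    L    L    W    W    W
a=4:    W    W    W    W    L    L    W
a=5:    W    W    W    W    W    W    W
a=6:    W    W    W    W    L    L    W
Cells with no legal move (terminal, hence L): (0,0), (0,1).
The remaining L cells, each justified by listing all of its moves:
(0,6): L (options (0,4)(W), (0,3)(W), (0,2)(W) are all W)
(1,2): L (options (0,2)(W), (1,0)(W) are all W)
(1,3): L (options (0,3)(W), (1,1)(W), (1,0)(W) are all W)
(2,0): L (sole option (1,0)(W) is W)
(2,1): L (sole option (1,1)(W) is W)
(2,6): L (options (1,6)(W), (2,4)(W), (2,3)(W), (2,2)(W) are all W)
(3,2): L (options (2,2)(W), (3,0)(W) are all W)
(3,3): L (options (2,3)(W), (3,1)(W), (3,0)(W) are all W)
(4,4): L (options (3,4)(W), (0,4)(W), (4,2)(W), (4,1)(W), (4,0)(W) are all W)
(4,5): L (options (3,5)(W), (0,5)(W), (4,3)(W), (4,2)(W), (4,1)(W) are all W)
(6,4): L (options (5,4)(W), (2,4)(W), (1,4)(W), (6,2)(W), (6,1)(W), (6,0)(W) are all W)
(6,5): L (options (5,5)(W), (2,5)(W), (1,5)(W), (6,3)(W), (6,2)(W), (6,1)(W) are all W)
Every other cell has at least one move into one of the L cells above, so it is W.
From (6,6) Maya can move to (2,6), reaching an L position.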